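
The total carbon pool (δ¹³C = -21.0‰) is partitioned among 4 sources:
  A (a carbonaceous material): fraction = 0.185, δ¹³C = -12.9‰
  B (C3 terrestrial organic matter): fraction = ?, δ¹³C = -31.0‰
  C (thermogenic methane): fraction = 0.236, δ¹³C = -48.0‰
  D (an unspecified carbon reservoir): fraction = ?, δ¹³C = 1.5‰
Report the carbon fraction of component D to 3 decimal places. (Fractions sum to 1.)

0.328

Let f_D and f_B be the unknown fractions; fractions sum to 1 so f_D + f_B = 0.579.
Mass balance: Σ fᵢ·δᵢ = δ_bulk ⇒ f_D·(1.5) + f_B·(-31.0) = -21.0 − (-13.714) = -7.286
Substitute f_B = 0.579 − f_D:
f_D·(1.5 − -31.0) = -7.286 − 0.579×(-31.0) = 10.663
f_D = 10.663 / 32.5 = 0.3281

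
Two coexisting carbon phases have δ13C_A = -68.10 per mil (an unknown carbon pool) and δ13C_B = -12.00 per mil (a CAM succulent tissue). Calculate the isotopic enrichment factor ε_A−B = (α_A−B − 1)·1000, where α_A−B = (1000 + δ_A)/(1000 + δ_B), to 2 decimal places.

α_A−B = (1000 + -68.10) / (1000 + -12.00) = 931.90 / 988.00 = 0.943219
ε_A−B = (0.943219 − 1) × 1000 = -56.781 per mil
(The approximation ε ≈ δ_A − δ_B would give -56.10 per mil.)

-56.78 per mil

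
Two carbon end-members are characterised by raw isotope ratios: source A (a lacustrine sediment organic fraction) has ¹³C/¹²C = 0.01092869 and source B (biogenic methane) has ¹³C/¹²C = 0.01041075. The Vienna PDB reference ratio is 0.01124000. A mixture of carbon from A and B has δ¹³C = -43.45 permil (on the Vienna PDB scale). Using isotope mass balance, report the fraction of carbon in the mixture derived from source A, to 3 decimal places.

δ_A = (0.01092869/0.01124000 − 1)×1000 = (0.972303 − 1)×1000 = -27.697 permil
δ_B = (0.01041075/0.01124000 − 1)×1000 = (0.926223 − 1)×1000 = -73.777 permil
f_A = (δ_mix − δ_B)/(δ_A − δ_B) = (-43.45 − (-73.777))/(-27.697 − (-73.777))
f_A = 30.327 / 46.080 = 0.6581

0.658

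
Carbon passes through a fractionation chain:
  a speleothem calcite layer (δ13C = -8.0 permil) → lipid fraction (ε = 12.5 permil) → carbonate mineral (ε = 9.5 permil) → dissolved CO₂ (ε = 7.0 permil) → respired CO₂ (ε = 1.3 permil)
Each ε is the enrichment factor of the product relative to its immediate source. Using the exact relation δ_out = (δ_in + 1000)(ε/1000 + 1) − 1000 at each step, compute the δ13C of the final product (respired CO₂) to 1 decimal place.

22.4 permil

step 1: δ = (-8.00 + 1000)·(12.5/1000 + 1) − 1000 = 4.40 permil
step 2: δ = (4.40 + 1000)·(9.5/1000 + 1) − 1000 = 13.94 permil
step 3: δ = (13.94 + 1000)·(7.0/1000 + 1) − 1000 = 21.04 permil
step 4: δ = (21.04 + 1000)·(1.3/1000 + 1) − 1000 = 22.37 permil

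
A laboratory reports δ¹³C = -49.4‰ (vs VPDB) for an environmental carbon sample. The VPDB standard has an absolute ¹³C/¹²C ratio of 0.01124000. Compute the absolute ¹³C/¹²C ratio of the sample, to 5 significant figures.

R_sample = R_standard × (δ¹³C/1000 + 1)
R_sample = 0.01124000 × (-49.4/1000 + 1) = 0.01124000 × 0.950600
R_sample = 0.0106847

0.010685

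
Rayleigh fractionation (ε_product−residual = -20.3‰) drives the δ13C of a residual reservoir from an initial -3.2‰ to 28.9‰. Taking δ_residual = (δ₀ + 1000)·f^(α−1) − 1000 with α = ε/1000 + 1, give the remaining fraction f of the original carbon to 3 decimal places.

0.210

α − 1 = ε/1000 = -0.0203
(δ_res + 1000)/(δ₀ + 1000) = (28.9 + 1000)/(-3.2 + 1000) = 1028.9/996.8 = 1.032203
f = 1.032203^(1/-0.0203) = exp(ln(1.032203)/-0.0203) = exp(0.03170/-0.0203)
f = exp(-1.5613) = 0.2099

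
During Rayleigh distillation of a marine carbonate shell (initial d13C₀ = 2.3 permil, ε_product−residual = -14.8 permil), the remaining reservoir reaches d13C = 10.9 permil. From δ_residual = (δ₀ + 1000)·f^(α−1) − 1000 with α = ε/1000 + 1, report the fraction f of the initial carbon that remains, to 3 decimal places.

0.561

α − 1 = ε/1000 = -0.0148
(δ_res + 1000)/(δ₀ + 1000) = (10.9 + 1000)/(2.3 + 1000) = 1010.9/1002.3 = 1.008580
f = 1.008580^(1/-0.0148) = exp(ln(1.008580)/-0.0148) = exp(0.00854/-0.0148)
f = exp(-0.5773) = 0.5614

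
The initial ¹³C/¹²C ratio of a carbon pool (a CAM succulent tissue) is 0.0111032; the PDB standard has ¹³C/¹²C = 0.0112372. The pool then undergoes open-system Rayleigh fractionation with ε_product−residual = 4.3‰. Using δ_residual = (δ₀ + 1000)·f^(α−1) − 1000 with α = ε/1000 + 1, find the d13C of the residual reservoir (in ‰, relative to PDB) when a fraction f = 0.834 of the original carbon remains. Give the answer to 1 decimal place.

-12.7‰

δ₀ = (0.0111032/0.0112372 − 1)×1000 = (0.988075 − 1)×1000 = -11.925‰
α − 1 = ε/1000 = 0.0043
f^(α−1) = 0.834^(0.0043) = 0.999220
δ_res = (-11.925 + 1000) × 0.999220 − 1000 = 987.304 − 1000 = -12.70‰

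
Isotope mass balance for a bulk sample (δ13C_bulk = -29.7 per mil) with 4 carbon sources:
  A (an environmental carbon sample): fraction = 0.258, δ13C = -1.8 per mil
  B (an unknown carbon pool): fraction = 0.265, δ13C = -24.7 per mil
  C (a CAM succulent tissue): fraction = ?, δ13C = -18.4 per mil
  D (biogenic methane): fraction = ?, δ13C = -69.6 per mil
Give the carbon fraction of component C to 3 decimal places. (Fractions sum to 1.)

Let f_C and f_D be the unknown fractions; fractions sum to 1 so f_C + f_D = 0.477.
Mass balance: Σ fᵢ·δᵢ = δ_bulk ⇒ f_C·(-18.4) + f_D·(-69.6) = -29.7 − (-7.010) = -22.690
Substitute f_D = 0.477 − f_C:
f_C·(-18.4 − -69.6) = -22.690 − 0.477×(-69.6) = 10.509
f_C = 10.509 / 51.2 = 0.2053

0.205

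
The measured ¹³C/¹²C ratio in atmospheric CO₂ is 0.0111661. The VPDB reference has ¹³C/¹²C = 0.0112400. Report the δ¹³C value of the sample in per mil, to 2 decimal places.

δ¹³C = (R_sample / R_standard − 1) × 1000
R_sample / R_standard = 0.0111661 / 0.0112400 = 0.993425
δ¹³C = (0.993425 − 1) × 1000 = -6.575 per mil

-6.57 per mil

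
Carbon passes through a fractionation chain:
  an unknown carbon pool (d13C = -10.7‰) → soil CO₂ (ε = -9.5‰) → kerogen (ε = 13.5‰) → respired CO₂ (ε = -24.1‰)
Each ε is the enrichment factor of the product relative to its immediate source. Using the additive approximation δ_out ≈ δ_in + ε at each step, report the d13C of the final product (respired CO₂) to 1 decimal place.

-30.8‰

step 1: δ ≈ -10.7 + (-9.5) = -20.2‰
step 2: δ ≈ -20.2 + (13.5) = -6.7‰
step 3: δ ≈ -6.7 + (-24.1) = -30.8‰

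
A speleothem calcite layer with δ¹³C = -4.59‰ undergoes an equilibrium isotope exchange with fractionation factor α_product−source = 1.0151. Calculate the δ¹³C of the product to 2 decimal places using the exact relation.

δ_product = (δ_source + 1000)·α − 1000
δ_product = (-4.59 + 1000) × 1.0151 − 1000
δ_product = 1010.441 − 1000 = 10.441‰

10.44‰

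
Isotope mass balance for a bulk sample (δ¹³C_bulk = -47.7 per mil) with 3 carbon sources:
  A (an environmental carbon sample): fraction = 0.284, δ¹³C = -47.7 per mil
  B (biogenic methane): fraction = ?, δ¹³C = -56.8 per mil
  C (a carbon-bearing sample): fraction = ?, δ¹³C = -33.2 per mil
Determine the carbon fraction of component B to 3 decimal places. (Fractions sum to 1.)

Let f_B and f_C be the unknown fractions; fractions sum to 1 so f_B + f_C = 0.716.
Mass balance: Σ fᵢ·δᵢ = δ_bulk ⇒ f_B·(-56.8) + f_C·(-33.2) = -47.7 − (-13.547) = -34.153
Substitute f_C = 0.716 − f_B:
f_B·(-56.8 − -33.2) = -34.153 − 0.716×(-33.2) = -10.382
f_B = -10.382 / -23.6 = 0.4399

0.440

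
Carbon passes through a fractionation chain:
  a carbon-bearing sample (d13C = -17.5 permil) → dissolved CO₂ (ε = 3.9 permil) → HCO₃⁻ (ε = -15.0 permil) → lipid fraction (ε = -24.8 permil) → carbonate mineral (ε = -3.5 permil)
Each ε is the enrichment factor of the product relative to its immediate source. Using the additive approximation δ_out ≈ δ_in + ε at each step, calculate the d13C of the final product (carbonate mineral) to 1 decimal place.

-56.9 permil

step 1: δ ≈ -17.5 + (3.9) = -13.6 permil
step 2: δ ≈ -13.6 + (-15.0) = -28.6 permil
step 3: δ ≈ -28.6 + (-24.8) = -53.4 permil
step 4: δ ≈ -53.4 + (-3.5) = -56.9 permil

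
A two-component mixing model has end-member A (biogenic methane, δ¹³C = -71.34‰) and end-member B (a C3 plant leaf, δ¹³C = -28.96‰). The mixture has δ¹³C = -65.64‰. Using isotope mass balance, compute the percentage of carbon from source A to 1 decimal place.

δ_mix = f_A·δ_A + (1 − f_A)·δ_B  ⇒  f_A = (δ_mix − δ_B)/(δ_A − δ_B)
f_A = (-65.64 − (-28.96)) / (-71.34 − (-28.96))
f_A = -36.68 / -42.38 = 0.8655

86.6%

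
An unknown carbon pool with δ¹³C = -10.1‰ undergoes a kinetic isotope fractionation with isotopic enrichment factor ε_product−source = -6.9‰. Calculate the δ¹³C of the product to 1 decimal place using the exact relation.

Exactly, δ_product = (δ_source + 1000)·(ε/1000 + 1) − 1000.
δ_product = (-10.1 + 1000) × (-6.9/1000 + 1) − 1000
δ_product = -16.93‰

-16.9‰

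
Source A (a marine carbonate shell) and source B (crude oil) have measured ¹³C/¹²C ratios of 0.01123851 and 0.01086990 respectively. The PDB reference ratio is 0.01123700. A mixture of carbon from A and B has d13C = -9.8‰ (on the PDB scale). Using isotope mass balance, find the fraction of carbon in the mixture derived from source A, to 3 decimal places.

0.697

δ_A = (0.01123851/0.01123700 − 1)×1000 = (1.000134 − 1)×1000 = 0.134‰
δ_B = (0.01086990/0.01123700 − 1)×1000 = (0.967331 − 1)×1000 = -32.669‰
f_A = (δ_mix − δ_B)/(δ_A − δ_B) = (-9.8 − (-32.669))/(0.134 − (-32.669))
f_A = 22.869 / 32.803 = 0.6972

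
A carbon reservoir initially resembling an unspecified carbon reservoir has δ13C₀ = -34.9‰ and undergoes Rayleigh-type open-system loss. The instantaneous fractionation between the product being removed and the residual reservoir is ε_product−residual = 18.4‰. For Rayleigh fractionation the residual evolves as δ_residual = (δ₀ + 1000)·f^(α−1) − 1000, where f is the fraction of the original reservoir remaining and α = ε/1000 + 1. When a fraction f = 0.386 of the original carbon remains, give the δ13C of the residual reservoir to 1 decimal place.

Rayleigh residual: δ_res = (δ₀ + 1000)·f^(α−1) − 1000
α = ε/1000 + 1 = 1.01840, so α − 1 = 0.01840
f^(α−1) = 0.386^(0.01840) = 0.982637
δ_res = (-34.9 + 1000) × 0.982637 − 1000 = 948.343 − 1000 = -51.66‰

-51.7‰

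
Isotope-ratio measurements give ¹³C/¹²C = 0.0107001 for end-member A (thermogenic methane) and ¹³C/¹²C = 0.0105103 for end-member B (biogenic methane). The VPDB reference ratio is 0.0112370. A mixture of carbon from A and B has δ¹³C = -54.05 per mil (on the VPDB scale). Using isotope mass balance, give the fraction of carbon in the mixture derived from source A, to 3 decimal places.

δ_A = (0.0107001/0.0112370 − 1)×1000 = (0.952220 − 1)×1000 = -47.780 per mil
δ_B = (0.0105103/0.0112370 − 1)×1000 = (0.935330 − 1)×1000 = -64.670 per mil
f_A = (δ_mix − δ_B)/(δ_A − δ_B) = (-54.05 − (-64.670))/(-47.780 − (-64.670))
f_A = 10.620 / 16.891 = 0.6288

0.629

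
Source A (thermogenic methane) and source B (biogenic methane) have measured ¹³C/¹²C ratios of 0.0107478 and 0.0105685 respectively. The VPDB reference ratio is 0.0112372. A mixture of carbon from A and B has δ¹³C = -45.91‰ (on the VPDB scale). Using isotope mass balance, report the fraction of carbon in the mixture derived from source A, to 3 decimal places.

δ_A = (0.0107478/0.0112372 − 1)×1000 = (0.956448 − 1)×1000 = -43.552‰
δ_B = (0.0105685/0.0112372 − 1)×1000 = (0.940492 − 1)×1000 = -59.508‰
f_A = (δ_mix − δ_B)/(δ_A − δ_B) = (-45.91 − (-59.508))/(-43.552 − (-59.508))
f_A = 13.598 / 15.956 = 0.8522

0.852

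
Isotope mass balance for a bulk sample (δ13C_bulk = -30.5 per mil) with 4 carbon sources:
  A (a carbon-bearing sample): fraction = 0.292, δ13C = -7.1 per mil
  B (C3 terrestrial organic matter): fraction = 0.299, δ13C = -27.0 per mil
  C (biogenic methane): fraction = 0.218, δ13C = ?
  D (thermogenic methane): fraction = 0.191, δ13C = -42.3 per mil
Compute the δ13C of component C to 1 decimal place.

Isotope mass balance: δ_bulk = Σ fᵢ·δᵢ.
-30.5 = 0.292×(-7.1) + 0.299×(-27.0) + 0.218×δ_C + 0.191×(-42.3)
0.218·δ_C = -30.5 − (-18.226) = -12.274
δ_C = -12.274 / 0.218 = -56.31 per mil

-56.3 per mil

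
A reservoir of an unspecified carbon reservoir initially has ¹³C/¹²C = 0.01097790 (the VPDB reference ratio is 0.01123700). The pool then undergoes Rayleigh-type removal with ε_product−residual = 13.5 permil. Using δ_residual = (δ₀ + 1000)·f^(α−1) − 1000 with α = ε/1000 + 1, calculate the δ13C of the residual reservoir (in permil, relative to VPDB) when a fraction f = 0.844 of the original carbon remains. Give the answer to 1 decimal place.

δ₀ = (0.01097790/0.01123700 − 1)×1000 = (0.976942 − 1)×1000 = -23.058 permil
α − 1 = ε/1000 = 0.0135
f^(α−1) = 0.844^(0.0135) = 0.997713
δ_res = (-23.058 + 1000) × 0.997713 − 1000 = 974.708 − 1000 = -25.29 permil

-25.3 permil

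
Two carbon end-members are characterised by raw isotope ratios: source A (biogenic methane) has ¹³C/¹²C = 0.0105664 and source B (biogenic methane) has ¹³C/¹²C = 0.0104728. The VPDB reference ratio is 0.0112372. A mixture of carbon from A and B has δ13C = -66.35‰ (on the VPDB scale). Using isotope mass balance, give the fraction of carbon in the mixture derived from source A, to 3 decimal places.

0.201

δ_A = (0.0105664/0.0112372 − 1)×1000 = (0.940305 − 1)×1000 = -59.695‰
δ_B = (0.0104728/0.0112372 − 1)×1000 = (0.931976 − 1)×1000 = -68.024‰
f_A = (δ_mix − δ_B)/(δ_A − δ_B) = (-66.35 − (-68.024))/(-59.695 − (-68.024))
f_A = 1.674 / 8.329 = 0.2010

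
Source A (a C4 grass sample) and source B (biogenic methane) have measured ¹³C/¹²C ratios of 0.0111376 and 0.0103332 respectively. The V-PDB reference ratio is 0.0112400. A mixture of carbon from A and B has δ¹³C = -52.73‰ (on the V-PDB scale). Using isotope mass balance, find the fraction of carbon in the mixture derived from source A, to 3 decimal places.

0.390

δ_A = (0.0111376/0.0112400 − 1)×1000 = (0.990890 − 1)×1000 = -9.110‰
δ_B = (0.0103332/0.0112400 − 1)×1000 = (0.919324 − 1)×1000 = -80.676‰
f_A = (δ_mix − δ_B)/(δ_A − δ_B) = (-52.73 − (-80.676))/(-9.110 − (-80.676))
f_A = 27.946 / 71.566 = 0.3905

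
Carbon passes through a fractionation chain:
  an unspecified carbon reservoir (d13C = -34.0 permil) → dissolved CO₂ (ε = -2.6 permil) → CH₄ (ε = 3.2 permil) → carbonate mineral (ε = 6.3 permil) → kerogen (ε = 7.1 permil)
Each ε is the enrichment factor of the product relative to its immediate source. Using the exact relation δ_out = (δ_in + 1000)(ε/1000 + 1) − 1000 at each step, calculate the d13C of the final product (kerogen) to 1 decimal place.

-20.4 permil

step 1: δ = (-34.00 + 1000)·(-2.6/1000 + 1) − 1000 = -36.51 permil
step 2: δ = (-36.51 + 1000)·(3.2/1000 + 1) − 1000 = -33.43 permil
step 3: δ = (-33.43 + 1000)·(6.3/1000 + 1) − 1000 = -27.34 permil
step 4: δ = (-27.34 + 1000)·(7.1/1000 + 1) − 1000 = -20.43 permil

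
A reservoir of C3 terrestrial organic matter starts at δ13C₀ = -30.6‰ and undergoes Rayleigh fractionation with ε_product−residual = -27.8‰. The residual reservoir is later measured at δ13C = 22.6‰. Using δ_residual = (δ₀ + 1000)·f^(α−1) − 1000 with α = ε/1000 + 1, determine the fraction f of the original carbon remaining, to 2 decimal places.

0.15

α − 1 = ε/1000 = -0.0278
(δ_res + 1000)/(δ₀ + 1000) = (22.6 + 1000)/(-30.6 + 1000) = 1022.6/969.4 = 1.054879
f = 1.054879^(1/-0.0278) = exp(ln(1.054879)/-0.0278) = exp(0.05343/-0.0278)
f = exp(-1.9218) = 0.1463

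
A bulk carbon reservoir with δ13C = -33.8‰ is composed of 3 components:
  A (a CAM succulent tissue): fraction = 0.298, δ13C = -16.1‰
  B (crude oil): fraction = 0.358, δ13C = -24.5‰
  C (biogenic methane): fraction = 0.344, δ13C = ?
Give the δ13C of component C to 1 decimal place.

-58.8‰

Isotope mass balance: δ_bulk = Σ fᵢ·δᵢ.
-33.8 = 0.298×(-16.1) + 0.358×(-24.5) + 0.344×δ_C
0.344·δ_C = -33.8 − (-13.569) = -20.231
δ_C = -20.231 / 0.344 = -58.81‰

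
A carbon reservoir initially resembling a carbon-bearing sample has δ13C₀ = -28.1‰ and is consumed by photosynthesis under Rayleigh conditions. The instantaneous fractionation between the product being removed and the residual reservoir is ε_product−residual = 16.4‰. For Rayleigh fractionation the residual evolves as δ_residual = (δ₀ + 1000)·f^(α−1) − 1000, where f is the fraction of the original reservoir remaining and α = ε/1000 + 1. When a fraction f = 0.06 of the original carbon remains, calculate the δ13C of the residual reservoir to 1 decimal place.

-71.9‰

Rayleigh residual: δ_res = (δ₀ + 1000)·f^(α−1) − 1000
α = ε/1000 + 1 = 1.01640, so α − 1 = 0.01640
f^(α−1) = 0.06^(0.01640) = 0.954908
δ_res = (-28.1 + 1000) × 0.954908 − 1000 = 928.075 − 1000 = -71.92‰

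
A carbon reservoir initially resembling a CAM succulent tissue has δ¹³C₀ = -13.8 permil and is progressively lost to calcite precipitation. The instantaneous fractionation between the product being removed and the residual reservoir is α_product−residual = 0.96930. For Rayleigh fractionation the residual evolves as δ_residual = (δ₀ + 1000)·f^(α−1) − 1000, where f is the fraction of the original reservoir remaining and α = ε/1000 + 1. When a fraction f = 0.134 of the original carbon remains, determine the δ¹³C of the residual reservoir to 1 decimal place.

Rayleigh residual: δ_res = (δ₀ + 1000)·f^(α−1) − 1000
α − 1 = -0.03070
f^(α−1) = 0.134^(-0.03070) = 1.063648
δ_res = (-13.8 + 1000) × 1.063648 − 1000 = 1048.970 − 1000 = 48.97 permil

49.0 permil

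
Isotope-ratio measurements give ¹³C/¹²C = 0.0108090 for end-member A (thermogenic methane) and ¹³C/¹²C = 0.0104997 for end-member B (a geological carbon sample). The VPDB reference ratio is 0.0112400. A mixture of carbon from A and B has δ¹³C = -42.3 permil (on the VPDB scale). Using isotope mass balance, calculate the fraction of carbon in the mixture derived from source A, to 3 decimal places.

0.856

δ_A = (0.0108090/0.0112400 − 1)×1000 = (0.961655 − 1)×1000 = -38.345 permil
δ_B = (0.0104997/0.0112400 − 1)×1000 = (0.934137 − 1)×1000 = -65.863 permil
f_A = (δ_mix − δ_B)/(δ_A − δ_B) = (-42.3 − (-65.863))/(-38.345 − (-65.863))
f_A = 23.563 / 27.518 = 0.8563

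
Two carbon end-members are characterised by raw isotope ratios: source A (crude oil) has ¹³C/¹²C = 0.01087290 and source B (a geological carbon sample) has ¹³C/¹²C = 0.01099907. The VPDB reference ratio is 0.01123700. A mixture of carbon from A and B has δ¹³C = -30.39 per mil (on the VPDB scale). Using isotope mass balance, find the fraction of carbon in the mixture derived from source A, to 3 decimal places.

δ_A = (0.01087290/0.01123700 − 1)×1000 = (0.967598 − 1)×1000 = -32.402 per mil
δ_B = (0.01099907/0.01123700 − 1)×1000 = (0.978826 − 1)×1000 = -21.174 per mil
f_A = (δ_mix − δ_B)/(δ_A − δ_B) = (-30.39 − (-21.174))/(-32.402 − (-21.174))
f_A = -9.216 / -11.228 = 0.8208

0.821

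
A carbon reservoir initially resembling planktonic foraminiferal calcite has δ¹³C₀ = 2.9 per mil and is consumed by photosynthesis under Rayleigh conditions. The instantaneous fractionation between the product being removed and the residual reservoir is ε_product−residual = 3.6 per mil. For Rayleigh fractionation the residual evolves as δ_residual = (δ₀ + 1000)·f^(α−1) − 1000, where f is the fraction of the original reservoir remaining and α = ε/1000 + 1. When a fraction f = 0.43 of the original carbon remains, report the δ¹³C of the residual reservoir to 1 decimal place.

Rayleigh residual: δ_res = (δ₀ + 1000)·f^(α−1) − 1000
α = ε/1000 + 1 = 1.00360, so α − 1 = 0.00360
f^(α−1) = 0.43^(0.00360) = 0.996966
δ_res = (2.9 + 1000) × 0.996966 − 1000 = 999.858 − 1000 = -0.14 per mil

-0.1 per mil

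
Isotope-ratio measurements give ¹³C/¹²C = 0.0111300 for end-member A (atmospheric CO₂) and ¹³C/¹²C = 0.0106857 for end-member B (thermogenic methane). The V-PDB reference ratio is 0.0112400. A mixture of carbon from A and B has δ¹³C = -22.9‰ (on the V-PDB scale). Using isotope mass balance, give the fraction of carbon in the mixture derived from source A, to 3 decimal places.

δ_A = (0.0111300/0.0112400 − 1)×1000 = (0.990214 − 1)×1000 = -9.786‰
δ_B = (0.0106857/0.0112400 − 1)×1000 = (0.950685 − 1)×1000 = -49.315‰
f_A = (δ_mix − δ_B)/(δ_A − δ_B) = (-22.9 − (-49.315))/(-9.786 − (-49.315))
f_A = 26.415 / 39.528 = 0.6683

0.668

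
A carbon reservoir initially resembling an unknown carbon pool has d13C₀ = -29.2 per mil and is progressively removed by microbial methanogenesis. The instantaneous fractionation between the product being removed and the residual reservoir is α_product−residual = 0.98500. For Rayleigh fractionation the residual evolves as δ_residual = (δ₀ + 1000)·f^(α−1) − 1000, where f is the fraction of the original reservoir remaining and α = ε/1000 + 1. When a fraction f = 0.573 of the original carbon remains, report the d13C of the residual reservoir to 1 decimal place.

Rayleigh residual: δ_res = (δ₀ + 1000)·f^(α−1) − 1000
α − 1 = -0.01500
f^(α−1) = 0.573^(-0.01500) = 1.008388
δ_res = (-29.2 + 1000) × 1.008388 − 1000 = 978.943 − 1000 = -21.06 per mil

-21.1 per mil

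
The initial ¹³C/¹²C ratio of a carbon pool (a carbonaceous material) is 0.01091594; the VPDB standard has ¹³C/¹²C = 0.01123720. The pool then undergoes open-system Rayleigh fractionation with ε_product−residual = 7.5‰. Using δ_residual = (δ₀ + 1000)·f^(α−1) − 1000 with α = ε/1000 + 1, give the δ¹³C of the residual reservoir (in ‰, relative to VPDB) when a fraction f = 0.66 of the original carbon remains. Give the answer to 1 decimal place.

-31.6‰

δ₀ = (0.01091594/0.01123720 − 1)×1000 = (0.971411 − 1)×1000 = -28.589‰
α − 1 = ε/1000 = 0.0075
f^(α−1) = 0.66^(0.0075) = 0.996888
δ_res = (-28.589 + 1000) × 0.996888 − 1000 = 968.388 − 1000 = -31.61‰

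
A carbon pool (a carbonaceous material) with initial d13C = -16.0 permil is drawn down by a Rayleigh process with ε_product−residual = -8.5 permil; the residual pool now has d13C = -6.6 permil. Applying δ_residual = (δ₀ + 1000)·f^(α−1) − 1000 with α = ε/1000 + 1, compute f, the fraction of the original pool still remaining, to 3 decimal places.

0.327

α − 1 = ε/1000 = -0.0085
(δ_res + 1000)/(δ₀ + 1000) = (-6.6 + 1000)/(-16.0 + 1000) = 993.4/984.0 = 1.009553
f = 1.009553^(1/-0.0085) = exp(ln(1.009553)/-0.0085) = exp(0.00951/-0.0085)
f = exp(-1.1185) = 0.3268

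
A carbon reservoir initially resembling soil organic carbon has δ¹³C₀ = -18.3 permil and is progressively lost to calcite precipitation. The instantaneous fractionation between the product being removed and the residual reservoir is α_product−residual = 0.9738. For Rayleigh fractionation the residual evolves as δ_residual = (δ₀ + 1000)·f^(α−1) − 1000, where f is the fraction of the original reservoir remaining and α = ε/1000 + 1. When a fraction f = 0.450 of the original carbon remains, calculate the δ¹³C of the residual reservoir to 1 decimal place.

2.5 permil

Rayleigh residual: δ_res = (δ₀ + 1000)·f^(α−1) − 1000
α − 1 = -0.02620
f^(α−1) = 0.450^(-0.02620) = 1.021141
δ_res = (-18.3 + 1000) × 1.021141 − 1000 = 1002.454 − 1000 = 2.45 permil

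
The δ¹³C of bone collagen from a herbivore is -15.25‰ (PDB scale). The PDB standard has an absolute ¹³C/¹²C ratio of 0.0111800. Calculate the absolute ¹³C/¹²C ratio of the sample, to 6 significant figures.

0.0110095

R_sample = R_standard × (δ¹³C/1000 + 1)
R_sample = 0.0111800 × (-15.25/1000 + 1) = 0.0111800 × 0.984750
R_sample = 0.0110095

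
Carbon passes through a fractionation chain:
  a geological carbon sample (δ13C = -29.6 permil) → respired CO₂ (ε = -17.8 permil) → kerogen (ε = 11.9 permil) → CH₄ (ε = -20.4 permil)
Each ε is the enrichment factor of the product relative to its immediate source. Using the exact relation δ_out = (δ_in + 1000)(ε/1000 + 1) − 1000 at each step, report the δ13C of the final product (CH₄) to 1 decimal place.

step 1: δ = (-29.60 + 1000)·(-17.8/1000 + 1) − 1000 = -46.87 permil
step 2: δ = (-46.87 + 1000)·(11.9/1000 + 1) − 1000 = -35.53 permil
step 3: δ = (-35.53 + 1000)·(-20.4/1000 + 1) − 1000 = -55.21 permil

-55.2 permil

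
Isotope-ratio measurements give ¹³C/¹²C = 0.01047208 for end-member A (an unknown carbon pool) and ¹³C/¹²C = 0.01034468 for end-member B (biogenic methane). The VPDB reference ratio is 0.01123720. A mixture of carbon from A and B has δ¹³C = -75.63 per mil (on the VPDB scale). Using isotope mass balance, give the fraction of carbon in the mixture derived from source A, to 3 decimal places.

0.335

δ_A = (0.01047208/0.01123720 − 1)×1000 = (0.931912 − 1)×1000 = -68.088 per mil
δ_B = (0.01034468/0.01123720 − 1)×1000 = (0.920575 − 1)×1000 = -79.425 per mil
f_A = (δ_mix − δ_B)/(δ_A − δ_B) = (-75.63 − (-79.425))/(-68.088 − (-79.425))
f_A = 3.795 / 11.337 = 0.3348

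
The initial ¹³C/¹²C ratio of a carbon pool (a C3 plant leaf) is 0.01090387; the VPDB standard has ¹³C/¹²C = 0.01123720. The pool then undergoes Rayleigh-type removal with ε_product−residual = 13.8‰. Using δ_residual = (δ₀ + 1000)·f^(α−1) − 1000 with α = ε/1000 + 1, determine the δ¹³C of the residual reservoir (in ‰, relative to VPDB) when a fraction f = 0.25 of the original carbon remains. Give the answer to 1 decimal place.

δ₀ = (0.01090387/0.01123720 − 1)×1000 = (0.970337 − 1)×1000 = -29.663‰
α − 1 = ε/1000 = 0.0138
f^(α−1) = 0.25^(0.0138) = 0.981051
δ_res = (-29.663 + 1000) × 0.981051 − 1000 = 951.950 − 1000 = -48.05‰

-48.1‰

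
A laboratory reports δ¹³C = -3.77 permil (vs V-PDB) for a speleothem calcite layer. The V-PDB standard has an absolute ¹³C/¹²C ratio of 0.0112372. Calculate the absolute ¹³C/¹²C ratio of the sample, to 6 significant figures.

R_sample = R_standard × (δ¹³C/1000 + 1)
R_sample = 0.0112372 × (-3.77/1000 + 1) = 0.0112372 × 0.996230
R_sample = 0.0111948

0.0111948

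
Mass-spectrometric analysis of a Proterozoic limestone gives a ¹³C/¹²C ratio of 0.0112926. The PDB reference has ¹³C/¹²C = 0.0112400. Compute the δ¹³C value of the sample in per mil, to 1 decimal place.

4.7 per mil

δ¹³C = (R_sample / R_standard − 1) × 1000
R_sample / R_standard = 0.0112926 / 0.0112400 = 1.004680
δ¹³C = (1.004680 − 1) × 1000 = 4.68 per mil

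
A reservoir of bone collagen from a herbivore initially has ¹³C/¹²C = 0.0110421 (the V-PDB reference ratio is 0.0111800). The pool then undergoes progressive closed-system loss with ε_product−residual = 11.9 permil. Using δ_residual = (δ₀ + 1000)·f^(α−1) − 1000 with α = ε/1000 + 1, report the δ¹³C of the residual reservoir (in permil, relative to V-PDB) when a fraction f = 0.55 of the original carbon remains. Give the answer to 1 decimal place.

-19.3 permil

δ₀ = (0.0110421/0.0111800 − 1)×1000 = (0.987665 − 1)×1000 = -12.335 permil
α − 1 = ε/1000 = 0.0119
f^(α−1) = 0.55^(0.0119) = 0.992911
δ_res = (-12.335 + 1000) × 0.992911 − 1000 = 980.664 − 1000 = -19.34 permil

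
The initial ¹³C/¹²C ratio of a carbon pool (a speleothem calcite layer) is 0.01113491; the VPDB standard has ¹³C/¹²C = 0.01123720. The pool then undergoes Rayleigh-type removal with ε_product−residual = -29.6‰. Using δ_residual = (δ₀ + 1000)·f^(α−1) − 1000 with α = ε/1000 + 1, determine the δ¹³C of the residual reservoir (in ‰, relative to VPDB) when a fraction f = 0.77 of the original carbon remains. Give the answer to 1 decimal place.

-1.4‰

δ₀ = (0.01113491/0.01123720 − 1)×1000 = (0.990897 − 1)×1000 = -9.103‰
α − 1 = ε/1000 = -0.0296
f^(α−1) = 0.77^(-0.0296) = 1.007766
δ_res = (-9.103 + 1000) × 1.007766 − 1000 = 998.593 − 1000 = -1.41‰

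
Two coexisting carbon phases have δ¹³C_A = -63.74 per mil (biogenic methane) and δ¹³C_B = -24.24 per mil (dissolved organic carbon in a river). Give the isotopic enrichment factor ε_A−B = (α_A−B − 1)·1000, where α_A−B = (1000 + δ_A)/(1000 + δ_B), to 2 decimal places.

-40.48 per mil

α_A−B = (1000 + -63.74) / (1000 + -24.24) = 936.26 / 975.76 = 0.959519
ε_A−B = (0.959519 − 1) × 1000 = -40.481 per mil
(The approximation ε ≈ δ_A − δ_B would give -39.50 per mil.)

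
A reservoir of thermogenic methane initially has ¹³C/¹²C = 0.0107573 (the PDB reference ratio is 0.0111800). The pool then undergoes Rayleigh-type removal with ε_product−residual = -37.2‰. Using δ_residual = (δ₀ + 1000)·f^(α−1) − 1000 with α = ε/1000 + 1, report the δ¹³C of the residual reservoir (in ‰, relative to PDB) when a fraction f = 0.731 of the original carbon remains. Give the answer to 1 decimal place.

-26.5‰

δ₀ = (0.0107573/0.0111800 − 1)×1000 = (0.962191 − 1)×1000 = -37.809‰
α − 1 = ε/1000 = -0.0372
f^(α−1) = 0.731^(-0.0372) = 1.011725
δ_res = (-37.809 + 1000) × 1.011725 − 1000 = 973.473 − 1000 = -26.53‰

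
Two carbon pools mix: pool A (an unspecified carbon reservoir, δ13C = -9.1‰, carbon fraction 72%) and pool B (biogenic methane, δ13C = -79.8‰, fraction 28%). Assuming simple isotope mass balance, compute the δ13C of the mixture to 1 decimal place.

-28.9‰

δ_mix = f_A·δ_A + f_B·δ_B
δ_mix = 0.72 × (-9.1) + 0.28 × (-79.8)
δ_mix = -6.55 + -22.34 = -28.90‰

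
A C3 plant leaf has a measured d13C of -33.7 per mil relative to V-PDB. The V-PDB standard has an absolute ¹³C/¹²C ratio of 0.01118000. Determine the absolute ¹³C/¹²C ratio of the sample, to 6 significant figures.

R_sample = R_standard × (d13C/1000 + 1)
R_sample = 0.01118000 × (-33.7/1000 + 1) = 0.01118000 × 0.966300
R_sample = 0.0108032

0.0108032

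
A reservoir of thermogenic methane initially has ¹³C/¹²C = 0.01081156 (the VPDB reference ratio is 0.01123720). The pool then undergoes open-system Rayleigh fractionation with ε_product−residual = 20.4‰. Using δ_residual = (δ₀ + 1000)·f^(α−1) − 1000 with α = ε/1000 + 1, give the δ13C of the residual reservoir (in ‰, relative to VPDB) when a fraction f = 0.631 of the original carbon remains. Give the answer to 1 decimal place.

δ₀ = (0.01081156/0.01123720 − 1)×1000 = (0.962122 − 1)×1000 = -37.878‰
α − 1 = ε/1000 = 0.0204
f^(α−1) = 0.631^(0.0204) = 0.990651
δ_res = (-37.878 + 1000) × 0.990651 − 1000 = 953.127 − 1000 = -46.87‰

-46.9‰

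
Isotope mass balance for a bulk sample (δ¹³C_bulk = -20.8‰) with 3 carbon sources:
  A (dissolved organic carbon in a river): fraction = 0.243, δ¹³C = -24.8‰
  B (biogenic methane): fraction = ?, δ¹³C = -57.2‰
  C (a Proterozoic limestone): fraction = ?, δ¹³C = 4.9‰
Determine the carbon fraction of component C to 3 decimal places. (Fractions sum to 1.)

Let f_C and f_B be the unknown fractions; fractions sum to 1 so f_C + f_B = 0.757.
Mass balance: Σ fᵢ·δᵢ = δ_bulk ⇒ f_C·(4.9) + f_B·(-57.2) = -20.8 − (-6.026) = -14.774
Substitute f_B = 0.757 − f_C:
f_C·(4.9 − -57.2) = -14.774 − 0.757×(-57.2) = 28.527
f_C = 28.527 / 62.1 = 0.4594

0.459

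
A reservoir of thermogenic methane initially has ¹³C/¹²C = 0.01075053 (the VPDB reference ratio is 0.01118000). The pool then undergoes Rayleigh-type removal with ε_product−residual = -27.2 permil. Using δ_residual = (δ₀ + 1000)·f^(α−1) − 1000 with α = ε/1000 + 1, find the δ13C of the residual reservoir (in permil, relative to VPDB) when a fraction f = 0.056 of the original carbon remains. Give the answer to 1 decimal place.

40.0 permil

δ₀ = (0.01075053/0.01118000 − 1)×1000 = (0.961586 − 1)×1000 = -38.414 permil
α − 1 = ε/1000 = -0.0272
f^(α−1) = 0.056^(-0.0272) = 1.081557
δ_res = (-38.414 + 1000) × 1.081557 − 1000 = 1040.010 − 1000 = 40.01 permil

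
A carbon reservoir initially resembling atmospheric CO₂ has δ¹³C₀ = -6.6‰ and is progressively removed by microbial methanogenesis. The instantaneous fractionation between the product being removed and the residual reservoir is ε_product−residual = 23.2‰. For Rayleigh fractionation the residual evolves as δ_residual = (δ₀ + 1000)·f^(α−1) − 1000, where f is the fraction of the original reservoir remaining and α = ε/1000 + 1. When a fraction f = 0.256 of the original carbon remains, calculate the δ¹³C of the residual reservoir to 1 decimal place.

-37.5‰

Rayleigh residual: δ_res = (δ₀ + 1000)·f^(α−1) − 1000
α = ε/1000 + 1 = 1.02320, so α − 1 = 0.02320
f^(α−1) = 0.256^(0.02320) = 0.968883
δ_res = (-6.6 + 1000) × 0.968883 − 1000 = 962.488 − 1000 = -37.51‰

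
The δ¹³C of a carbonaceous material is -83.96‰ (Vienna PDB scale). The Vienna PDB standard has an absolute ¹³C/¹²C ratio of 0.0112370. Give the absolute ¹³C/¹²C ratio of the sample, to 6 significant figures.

R_sample = R_standard × (δ¹³C/1000 + 1)
R_sample = 0.0112370 × (-83.96/1000 + 1) = 0.0112370 × 0.916040
R_sample = 0.0102935

0.0102935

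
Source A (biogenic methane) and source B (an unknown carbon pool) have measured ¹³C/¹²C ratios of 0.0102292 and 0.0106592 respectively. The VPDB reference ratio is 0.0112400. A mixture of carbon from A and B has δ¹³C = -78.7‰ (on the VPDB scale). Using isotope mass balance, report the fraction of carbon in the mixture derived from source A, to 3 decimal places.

δ_A = (0.0102292/0.0112400 − 1)×1000 = (0.910071 − 1)×1000 = -89.929‰
δ_B = (0.0106592/0.0112400 − 1)×1000 = (0.948327 − 1)×1000 = -51.673‰
f_A = (δ_mix − δ_B)/(δ_A − δ_B) = (-78.7 − (-51.673))/(-89.929 − (-51.673))
f_A = -27.027 / -38.256 = 0.7065

0.706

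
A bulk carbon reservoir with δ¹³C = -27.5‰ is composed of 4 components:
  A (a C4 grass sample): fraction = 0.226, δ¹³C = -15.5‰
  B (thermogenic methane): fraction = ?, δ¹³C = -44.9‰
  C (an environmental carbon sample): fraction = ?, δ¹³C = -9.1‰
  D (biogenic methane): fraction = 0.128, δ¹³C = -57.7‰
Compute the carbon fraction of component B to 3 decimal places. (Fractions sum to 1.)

0.300

Let f_B and f_C be the unknown fractions; fractions sum to 1 so f_B + f_C = 0.646.
Mass balance: Σ fᵢ·δᵢ = δ_bulk ⇒ f_B·(-44.9) + f_C·(-9.1) = -27.5 − (-10.889) = -16.611
Substitute f_C = 0.646 − f_B:
f_B·(-44.9 − -9.1) = -16.611 − 0.646×(-9.1) = -10.733
f_B = -10.733 / -35.8 = 0.2998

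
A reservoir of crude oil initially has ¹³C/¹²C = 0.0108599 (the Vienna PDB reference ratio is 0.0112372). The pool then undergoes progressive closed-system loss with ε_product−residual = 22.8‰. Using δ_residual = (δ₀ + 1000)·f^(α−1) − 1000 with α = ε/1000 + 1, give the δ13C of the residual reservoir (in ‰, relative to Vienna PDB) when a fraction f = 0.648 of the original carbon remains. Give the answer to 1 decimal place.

-43.1‰

δ₀ = (0.0108599/0.0112372 − 1)×1000 = (0.966424 − 1)×1000 = -33.576‰
α − 1 = ε/1000 = 0.0228
f^(α−1) = 0.648^(0.0228) = 0.990157
δ_res = (-33.576 + 1000) × 0.990157 − 1000 = 956.911 − 1000 = -43.09‰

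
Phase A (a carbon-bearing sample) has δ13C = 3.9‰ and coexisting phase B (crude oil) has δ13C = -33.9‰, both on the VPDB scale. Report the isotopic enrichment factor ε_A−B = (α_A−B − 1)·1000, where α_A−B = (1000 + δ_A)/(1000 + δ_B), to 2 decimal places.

39.13‰

α_A−B = (1000 + 3.9) / (1000 + -33.9) = 1003.9 / 966.1 = 1.039126
ε_A−B = (1.039126 − 1) × 1000 = 39.126‰
(The approximation ε ≈ δ_A − δ_B would give 37.8‰.)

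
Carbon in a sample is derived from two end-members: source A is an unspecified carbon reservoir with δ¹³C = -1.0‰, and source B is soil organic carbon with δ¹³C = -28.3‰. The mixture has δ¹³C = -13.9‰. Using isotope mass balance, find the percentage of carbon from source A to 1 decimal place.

δ_mix = f_A·δ_A + (1 − f_A)·δ_B  ⇒  f_A = (δ_mix − δ_B)/(δ_A − δ_B)
f_A = (-13.9 − (-28.3)) / (-1.0 − (-28.3))
f_A = 14.4 / 27.3 = 0.5275

52.7%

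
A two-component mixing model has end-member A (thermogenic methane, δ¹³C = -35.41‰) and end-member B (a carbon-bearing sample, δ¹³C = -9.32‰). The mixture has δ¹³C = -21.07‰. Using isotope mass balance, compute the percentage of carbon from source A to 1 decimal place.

45.0%

δ_mix = f_A·δ_A + (1 − f_A)·δ_B  ⇒  f_A = (δ_mix − δ_B)/(δ_A − δ_B)
f_A = (-21.07 − (-9.32)) / (-35.41 − (-9.32))
f_A = -11.75 / -26.09 = 0.4504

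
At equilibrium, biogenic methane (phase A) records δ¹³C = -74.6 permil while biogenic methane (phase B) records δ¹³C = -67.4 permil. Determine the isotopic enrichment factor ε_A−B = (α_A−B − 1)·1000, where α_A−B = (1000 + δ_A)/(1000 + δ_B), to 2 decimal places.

-7.72 permil

α_A−B = (1000 + -74.6) / (1000 + -67.4) = 925.4 / 932.6 = 0.992280
ε_A−B = (0.992280 − 1) × 1000 = -7.720 permil
(The approximation ε ≈ δ_A − δ_B would give -7.2 permil.)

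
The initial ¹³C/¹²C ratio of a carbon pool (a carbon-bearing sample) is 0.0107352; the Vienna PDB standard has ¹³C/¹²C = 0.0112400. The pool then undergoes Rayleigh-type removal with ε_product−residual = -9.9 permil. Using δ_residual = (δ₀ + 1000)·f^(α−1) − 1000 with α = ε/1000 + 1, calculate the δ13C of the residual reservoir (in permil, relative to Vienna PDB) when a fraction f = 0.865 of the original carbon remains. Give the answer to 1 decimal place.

δ₀ = (0.0107352/0.0112400 − 1)×1000 = (0.955089 − 1)×1000 = -44.911 permil
α − 1 = ε/1000 = -0.0099
f^(α−1) = 0.865^(-0.0099) = 1.001437
δ_res = (-44.911 + 1000) × 1.001437 − 1000 = 956.461 − 1000 = -43.54 permil

-43.5 permil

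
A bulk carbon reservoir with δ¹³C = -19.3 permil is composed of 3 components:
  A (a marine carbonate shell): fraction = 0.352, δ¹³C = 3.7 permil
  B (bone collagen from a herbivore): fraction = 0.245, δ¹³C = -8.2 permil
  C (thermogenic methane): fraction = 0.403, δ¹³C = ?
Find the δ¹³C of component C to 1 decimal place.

Isotope mass balance: δ_bulk = Σ fᵢ·δᵢ.
-19.3 = 0.352×(3.7) + 0.245×(-8.2) + 0.403×δ_C
0.403·δ_C = -19.3 − (-0.707) = -18.593
δ_C = -18.593 / 0.403 = -46.14 permil

-46.1 permil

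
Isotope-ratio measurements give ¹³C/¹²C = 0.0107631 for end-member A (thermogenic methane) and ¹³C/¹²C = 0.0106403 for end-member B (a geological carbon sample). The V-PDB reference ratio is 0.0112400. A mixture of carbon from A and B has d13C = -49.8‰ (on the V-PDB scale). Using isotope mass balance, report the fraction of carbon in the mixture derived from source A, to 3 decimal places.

δ_A = (0.0107631/0.0112400 − 1)×1000 = (0.957571 − 1)×1000 = -42.429‰
δ_B = (0.0106403/0.0112400 − 1)×1000 = (0.946646 − 1)×1000 = -53.354‰
f_A = (δ_mix − δ_B)/(δ_A − δ_B) = (-49.8 − (-53.354))/(-42.429 − (-53.354))
f_A = 3.554 / 10.925 = 0.3253

0.325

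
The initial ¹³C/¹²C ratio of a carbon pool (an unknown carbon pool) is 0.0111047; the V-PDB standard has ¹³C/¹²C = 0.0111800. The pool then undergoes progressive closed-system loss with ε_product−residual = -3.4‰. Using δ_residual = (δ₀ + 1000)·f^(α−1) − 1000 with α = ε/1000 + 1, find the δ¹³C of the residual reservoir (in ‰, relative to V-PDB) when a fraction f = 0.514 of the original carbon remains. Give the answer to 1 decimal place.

δ₀ = (0.0111047/0.0111800 − 1)×1000 = (0.993265 − 1)×1000 = -6.735‰
α − 1 = ε/1000 = -0.0034
f^(α−1) = 0.514^(-0.0034) = 1.002265
δ_res = (-6.735 + 1000) × 1.002265 − 1000 = 995.515 − 1000 = -4.49‰

-4.5‰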